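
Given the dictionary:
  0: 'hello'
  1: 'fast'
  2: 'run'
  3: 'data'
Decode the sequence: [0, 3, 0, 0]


Look up each index in the dictionary:
  0 -> 'hello'
  3 -> 'data'
  0 -> 'hello'
  0 -> 'hello'

Decoded: "hello data hello hello"


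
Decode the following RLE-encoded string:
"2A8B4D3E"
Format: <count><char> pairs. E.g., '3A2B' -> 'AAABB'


Expanding each <count><char> pair:
  2A -> 'AA'
  8B -> 'BBBBBBBB'
  4D -> 'DDDD'
  3E -> 'EEE'

Decoded = AABBBBBBBBDDDDEEE


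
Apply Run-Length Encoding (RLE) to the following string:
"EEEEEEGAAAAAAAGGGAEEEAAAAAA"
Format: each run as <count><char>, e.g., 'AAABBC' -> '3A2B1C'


Scanning runs left to right:
  i=0: run of 'E' x 6 -> '6E'
  i=6: run of 'G' x 1 -> '1G'
  i=7: run of 'A' x 7 -> '7A'
  i=14: run of 'G' x 3 -> '3G'
  i=17: run of 'A' x 1 -> '1A'
  i=18: run of 'E' x 3 -> '3E'
  i=21: run of 'A' x 6 -> '6A'

RLE = 6E1G7A3G1A3E6A


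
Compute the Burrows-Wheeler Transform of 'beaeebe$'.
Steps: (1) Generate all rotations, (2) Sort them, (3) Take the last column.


Rotations (sorted):
  0: $beaeebe -> last char: e
  1: aeebe$be -> last char: e
  2: be$beaee -> last char: e
  3: beaeebe$ -> last char: $
  4: e$beaeeb -> last char: b
  5: eaeebe$b -> last char: b
  6: ebe$beae -> last char: e
  7: eebe$bea -> last char: a


BWT = eee$bbea


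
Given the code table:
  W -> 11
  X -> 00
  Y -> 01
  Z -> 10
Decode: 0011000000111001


Decoding:
00 -> X
11 -> W
00 -> X
00 -> X
00 -> X
11 -> W
10 -> Z
01 -> Y


Result: XWXXXWZY


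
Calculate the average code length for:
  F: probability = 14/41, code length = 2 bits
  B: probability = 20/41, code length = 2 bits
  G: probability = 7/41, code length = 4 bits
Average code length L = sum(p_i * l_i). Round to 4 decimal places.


Weighted contributions p_i * l_i:
  F: (14/41) * 2 = 28/41
  B: (20/41) * 2 = 40/41
  G: (7/41) * 4 = 28/41
Sum = (28 + 40 + 28)/41 = 96/41

L = 96/41 = 2.3415 bits/symbol


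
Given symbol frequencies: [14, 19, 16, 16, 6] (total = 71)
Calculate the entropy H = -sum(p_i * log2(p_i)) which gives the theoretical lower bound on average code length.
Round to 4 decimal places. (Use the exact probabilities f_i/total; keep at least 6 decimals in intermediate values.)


Per-symbol terms -p_i * log2(p_i) with p_i = f_i/71:
  p = 14/71 = 0.197183: log2(p) = -2.342392, -p*log2(p) = 0.461880
  p = 19/71 = 0.267606: log2(p) = -1.901820, -p*log2(p) = 0.508938
  p = 16/71 = 0.225352: log2(p) = -2.149747, -p*log2(p) = 0.484450
  p = 16/71 = 0.225352: log2(p) = -2.149747, -p*log2(p) = 0.484450
  p = 6/71 = 0.084507: log2(p) = -3.564785, -p*log2(p) = 0.301249
H = 0.461880 + 0.508938 + 0.484450 + 0.484450 + 0.301249 = 2.240967

H = 2.241 bits/symbol


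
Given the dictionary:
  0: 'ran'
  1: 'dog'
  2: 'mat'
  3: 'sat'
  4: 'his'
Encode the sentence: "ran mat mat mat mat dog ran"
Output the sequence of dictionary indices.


Look up each word in the dictionary:
  'ran' -> 0
  'mat' -> 2
  'mat' -> 2
  'mat' -> 2
  'mat' -> 2
  'dog' -> 1
  'ran' -> 0

Encoded: [0, 2, 2, 2, 2, 1, 0]


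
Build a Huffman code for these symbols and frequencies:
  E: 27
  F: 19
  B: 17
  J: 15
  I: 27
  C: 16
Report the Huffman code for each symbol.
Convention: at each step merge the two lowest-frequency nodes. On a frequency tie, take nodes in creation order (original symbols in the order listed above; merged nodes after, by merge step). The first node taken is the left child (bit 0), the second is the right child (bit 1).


Huffman tree construction:
Step 1: Merge J(15) + C(16) = 31
Step 2: Merge B(17) + F(19) = 36
Step 3: Merge E(27) + I(27) = 54
Step 4: Merge (J+C)(31) + (B+F)(36) = 67
Step 5: Merge (E+I)(54) + ((J+C)+(B+F))(67) = 121
Read each symbol's code off the tree from the root (left child = 0, right child = 1).

Codes:
  E: 00 (length 2)
  F: 111 (length 3)
  B: 110 (length 3)
  J: 100 (length 3)
  I: 01 (length 2)
  C: 101 (length 3)
Average code length: 309/121 = 2.5537 bits/symbol


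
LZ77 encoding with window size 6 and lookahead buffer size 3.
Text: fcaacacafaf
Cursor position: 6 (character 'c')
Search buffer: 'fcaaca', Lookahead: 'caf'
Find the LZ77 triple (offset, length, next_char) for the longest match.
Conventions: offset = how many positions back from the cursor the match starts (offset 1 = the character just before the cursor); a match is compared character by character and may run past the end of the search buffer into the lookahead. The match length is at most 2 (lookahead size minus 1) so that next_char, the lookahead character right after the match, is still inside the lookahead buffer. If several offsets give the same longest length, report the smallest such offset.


Try each offset into the search buffer:
  offset=1 (pos 5, char 'a'): match length 0
  offset=2 (pos 4, char 'c'): match length 2
  offset=3 (pos 3, char 'a'): match length 0
  offset=4 (pos 2, char 'a'): match length 0
  offset=5 (pos 1, char 'c'): match length 2
  offset=6 (pos 0, char 'f'): match length 0
Longest match has length 2, found at offsets 2, 5; take the smallest, offset 2.
next_char = character at position 6 + 2 = 8 -> 'f'

Best match: offset=2, length=2 (matching 'ca' starting at position 4)
LZ77 triple: (2, 2, 'f')


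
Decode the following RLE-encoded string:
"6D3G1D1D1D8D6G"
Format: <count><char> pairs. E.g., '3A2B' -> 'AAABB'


Expanding each <count><char> pair:
  6D -> 'DDDDDD'
  3G -> 'GGG'
  1D -> 'D'
  1D -> 'D'
  1D -> 'D'
  8D -> 'DDDDDDDD'
  6G -> 'GGGGGG'

Decoded = DDDDDDGGGDDDDDDDDDDDGGGGGG


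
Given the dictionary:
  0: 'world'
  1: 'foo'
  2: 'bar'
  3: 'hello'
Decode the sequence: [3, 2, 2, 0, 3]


Look up each index in the dictionary:
  3 -> 'hello'
  2 -> 'bar'
  2 -> 'bar'
  0 -> 'world'
  3 -> 'hello'

Decoded: "hello bar bar world hello"


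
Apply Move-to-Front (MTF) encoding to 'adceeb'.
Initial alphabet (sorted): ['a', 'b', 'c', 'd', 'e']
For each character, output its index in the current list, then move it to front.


MTF encoding:
'a': index 0 in ['a', 'b', 'c', 'd', 'e'] -> ['a', 'b', 'c', 'd', 'e']
'd': index 3 in ['a', 'b', 'c', 'd', 'e'] -> ['d', 'a', 'b', 'c', 'e']
'c': index 3 in ['d', 'a', 'b', 'c', 'e'] -> ['c', 'd', 'a', 'b', 'e']
'e': index 4 in ['c', 'd', 'a', 'b', 'e'] -> ['e', 'c', 'd', 'a', 'b']
'e': index 0 in ['e', 'c', 'd', 'a', 'b'] -> ['e', 'c', 'd', 'a', 'b']
'b': index 4 in ['e', 'c', 'd', 'a', 'b'] -> ['b', 'e', 'c', 'd', 'a']


Output: [0, 3, 3, 4, 0, 4]


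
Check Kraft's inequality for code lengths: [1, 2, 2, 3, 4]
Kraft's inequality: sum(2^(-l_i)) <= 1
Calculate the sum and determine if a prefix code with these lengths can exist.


Sum = 2^(-1) + 2^(-2) + 2^(-2) + 2^(-3) + 2^(-4)
    = 0.5 + 0.25 + 0.25 + 0.125 + 0.0625
    = 19/16 = 1.1875
Since 1.1875 > 1, Kraft's inequality is NOT satisfied.
A prefix code with these lengths CANNOT exist.

Kraft sum = 1.1875. Not satisfied.


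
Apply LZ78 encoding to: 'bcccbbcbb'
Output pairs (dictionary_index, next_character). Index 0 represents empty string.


LZ78 encoding steps:
Dictionary: {0: ''}
Step 1: w='' (idx 0), next='b' -> output (0, 'b'), add 'b' as idx 1
Step 2: w='' (idx 0), next='c' -> output (0, 'c'), add 'c' as idx 2
Step 3: w='c' (idx 2), next='c' -> output (2, 'c'), add 'cc' as idx 3
Step 4: w='b' (idx 1), next='b' -> output (1, 'b'), add 'bb' as idx 4
Step 5: w='c' (idx 2), next='b' -> output (2, 'b'), add 'cb' as idx 5
Step 6: w='b' (idx 1), end of input -> output (1, '')


Encoded: [(0, 'b'), (0, 'c'), (2, 'c'), (1, 'b'), (2, 'b'), (1, '')]


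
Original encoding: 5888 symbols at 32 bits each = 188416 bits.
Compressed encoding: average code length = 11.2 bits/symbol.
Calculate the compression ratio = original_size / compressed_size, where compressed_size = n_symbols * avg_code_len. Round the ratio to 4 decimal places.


original_size = n_symbols * orig_bits = 5888 * 32 = 188416 bits
compressed_size = n_symbols * avg_code_len = 5888 * 11.2 = 65945.6 bits
ratio = original_size / compressed_size = 188416 / 65945.6 = 2.8571

Compression ratio = 2.8571


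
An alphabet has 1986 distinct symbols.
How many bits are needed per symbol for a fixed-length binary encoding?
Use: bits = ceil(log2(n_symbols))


log2(1986) = 10.9556
Bracket: 2^10 = 1024 < 1986 <= 2^11 = 2048
So ceil(log2(1986)) = 11

bits = ceil(log2(1986)) = ceil(10.9556) = 11 bits


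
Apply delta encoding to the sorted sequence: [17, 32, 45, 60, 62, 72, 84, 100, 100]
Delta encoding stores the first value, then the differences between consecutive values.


First value: 17
Deltas:
  32 - 17 = 15
  45 - 32 = 13
  60 - 45 = 15
  62 - 60 = 2
  72 - 62 = 10
  84 - 72 = 12
  100 - 84 = 16
  100 - 100 = 0


Delta encoded: [17, 15, 13, 15, 2, 10, 12, 16, 0]


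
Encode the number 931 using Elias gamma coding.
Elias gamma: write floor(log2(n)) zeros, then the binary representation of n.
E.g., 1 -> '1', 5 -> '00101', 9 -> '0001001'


num_bits = floor(log2(931)) + 1 = 10
leading_zeros = num_bits - 1 = 9
binary(931) = 1110100011

Elias gamma(931) = '000000000' + '1110100011' = 0000000001110100011 (19 bits)


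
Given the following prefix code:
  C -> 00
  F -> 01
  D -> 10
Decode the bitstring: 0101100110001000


Decoding step by step:
Bits 01 -> F
Bits 01 -> F
Bits 10 -> D
Bits 01 -> F
Bits 10 -> D
Bits 00 -> C
Bits 10 -> D
Bits 00 -> C


Decoded message: FFDFDCDC


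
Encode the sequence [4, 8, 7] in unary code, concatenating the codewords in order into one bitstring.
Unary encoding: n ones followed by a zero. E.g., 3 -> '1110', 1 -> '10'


Encode each number as n ones followed by a terminating 0:
  4 -> 11110 (5 bits)
  8 -> 111111110 (9 bits)
  7 -> 11111110 (8 bits)
Total length = 5 + 9 + 8 = 22 bits.

Unary([4, 8, 7]) = 1111011111111011111110 (22 bits)


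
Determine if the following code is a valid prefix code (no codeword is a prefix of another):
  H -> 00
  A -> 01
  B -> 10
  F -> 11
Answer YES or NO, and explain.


Checking each pair (does one codeword prefix another?):
  H='00' vs A='01': no prefix
  H='00' vs B='10': no prefix
  H='00' vs F='11': no prefix
  A='01' vs H='00': no prefix
  A='01' vs B='10': no prefix
  A='01' vs F='11': no prefix
  B='10' vs H='00': no prefix
  B='10' vs A='01': no prefix
  B='10' vs F='11': no prefix
  F='11' vs H='00': no prefix
  F='11' vs A='01': no prefix
  F='11' vs B='10': no prefix
No violation found over all pairs.

YES -- this is a valid prefix code. No codeword is a prefix of any other codeword.


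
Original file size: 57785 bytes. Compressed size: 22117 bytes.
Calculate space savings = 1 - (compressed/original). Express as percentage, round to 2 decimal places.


ratio = compressed/original = 22117/57785 = 0.382746
savings = 1 - ratio = 1 - 0.382746 = 0.617254
as a percentage: 0.617254 * 100 = 61.73%

Space savings = 1 - 22117/57785 = 61.73%


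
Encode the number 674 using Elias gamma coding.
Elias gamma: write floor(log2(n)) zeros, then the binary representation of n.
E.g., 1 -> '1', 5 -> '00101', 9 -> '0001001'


num_bits = floor(log2(674)) + 1 = 10
leading_zeros = num_bits - 1 = 9
binary(674) = 1010100010

Elias gamma(674) = '000000000' + '1010100010' = 0000000001010100010 (19 bits)


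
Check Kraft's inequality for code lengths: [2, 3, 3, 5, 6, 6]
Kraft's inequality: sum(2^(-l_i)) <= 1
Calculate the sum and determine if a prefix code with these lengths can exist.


Sum = 2^(-2) + 2^(-3) + 2^(-3) + 2^(-5) + 2^(-6) + 2^(-6)
    = 0.25 + 0.125 + 0.125 + 0.03125 + 0.015625 + 0.015625
    = 36/64 = 0.5625
Since 0.5625 <= 1, Kraft's inequality IS satisfied.
A prefix code with these lengths CAN exist.

Kraft sum = 0.5625. Satisfied.


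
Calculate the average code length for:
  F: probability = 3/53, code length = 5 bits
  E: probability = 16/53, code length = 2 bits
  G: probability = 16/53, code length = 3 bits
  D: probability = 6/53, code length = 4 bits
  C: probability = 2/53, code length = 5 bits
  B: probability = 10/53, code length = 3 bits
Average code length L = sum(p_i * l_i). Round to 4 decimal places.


Weighted contributions p_i * l_i:
  F: (3/53) * 5 = 15/53
  E: (16/53) * 2 = 32/53
  G: (16/53) * 3 = 48/53
  D: (6/53) * 4 = 24/53
  C: (2/53) * 5 = 10/53
  B: (10/53) * 3 = 30/53
Sum = (15 + 32 + 48 + 24 + 10 + 30)/53 = 159/53

L = 159/53 = 3.0000 bits/symbol


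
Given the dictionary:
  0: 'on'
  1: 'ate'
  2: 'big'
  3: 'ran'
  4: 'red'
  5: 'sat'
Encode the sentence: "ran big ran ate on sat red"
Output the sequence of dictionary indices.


Look up each word in the dictionary:
  'ran' -> 3
  'big' -> 2
  'ran' -> 3
  'ate' -> 1
  'on' -> 0
  'sat' -> 5
  'red' -> 4

Encoded: [3, 2, 3, 1, 0, 5, 4]


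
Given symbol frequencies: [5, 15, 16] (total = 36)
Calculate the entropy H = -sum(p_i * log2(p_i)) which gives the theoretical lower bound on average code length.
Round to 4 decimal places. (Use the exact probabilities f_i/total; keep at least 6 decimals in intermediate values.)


Per-symbol terms -p_i * log2(p_i) with p_i = f_i/36:
  p = 5/36 = 0.138889: log2(p) = -2.847997, -p*log2(p) = 0.395555
  p = 15/36 = 0.416667: log2(p) = -1.263034, -p*log2(p) = 0.526264
  p = 16/36 = 0.444444: log2(p) = -1.169925, -p*log2(p) = 0.519967
H = 0.395555 + 0.526264 + 0.519967 = 1.441786

H = 1.4418 bits/symbol


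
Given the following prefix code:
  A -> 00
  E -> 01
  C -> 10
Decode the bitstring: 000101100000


Decoding step by step:
Bits 00 -> A
Bits 01 -> E
Bits 01 -> E
Bits 10 -> C
Bits 00 -> A
Bits 00 -> A


Decoded message: AEECAA


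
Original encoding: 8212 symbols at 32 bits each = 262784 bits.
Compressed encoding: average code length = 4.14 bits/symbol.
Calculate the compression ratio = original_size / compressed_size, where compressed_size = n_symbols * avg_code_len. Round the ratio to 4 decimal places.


original_size = n_symbols * orig_bits = 8212 * 32 = 262784 bits
compressed_size = n_symbols * avg_code_len = 8212 * 4.14 = 33997.68 bits
ratio = original_size / compressed_size = 262784 / 33997.68 = 7.7295

Compression ratio = 7.7295


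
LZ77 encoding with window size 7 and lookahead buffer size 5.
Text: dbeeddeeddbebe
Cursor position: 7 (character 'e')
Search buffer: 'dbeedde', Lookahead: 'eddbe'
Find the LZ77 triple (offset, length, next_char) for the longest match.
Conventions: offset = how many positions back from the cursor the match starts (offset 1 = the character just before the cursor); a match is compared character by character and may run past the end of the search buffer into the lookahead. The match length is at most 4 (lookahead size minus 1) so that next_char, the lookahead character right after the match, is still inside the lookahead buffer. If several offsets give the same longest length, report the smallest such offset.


Try each offset into the search buffer:
  offset=1 (pos 6, char 'e'): match length 1
  offset=2 (pos 5, char 'd'): match length 0
  offset=3 (pos 4, char 'd'): match length 0
  offset=4 (pos 3, char 'e'): match length 3
  offset=5 (pos 2, char 'e'): match length 1
  offset=6 (pos 1, char 'b'): match length 0
  offset=7 (pos 0, char 'd'): match length 0
Longest match has length 3 at offset 4.
next_char = character at position 7 + 3 = 10 -> 'b'

Best match: offset=4, length=3 (matching 'edd' starting at position 3)
LZ77 triple: (4, 3, 'b')


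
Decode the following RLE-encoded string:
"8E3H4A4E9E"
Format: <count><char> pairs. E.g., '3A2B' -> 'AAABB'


Expanding each <count><char> pair:
  8E -> 'EEEEEEEE'
  3H -> 'HHH'
  4A -> 'AAAA'
  4E -> 'EEEE'
  9E -> 'EEEEEEEEE'

Decoded = EEEEEEEEHHHAAAAEEEEEEEEEEEEE


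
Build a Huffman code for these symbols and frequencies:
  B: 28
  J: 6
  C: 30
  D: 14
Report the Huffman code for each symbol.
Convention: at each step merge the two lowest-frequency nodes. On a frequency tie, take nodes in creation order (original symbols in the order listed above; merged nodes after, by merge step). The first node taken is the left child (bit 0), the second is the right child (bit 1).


Huffman tree construction:
Step 1: Merge J(6) + D(14) = 20
Step 2: Merge (J+D)(20) + B(28) = 48
Step 3: Merge C(30) + ((J+D)+B)(48) = 78
Read each symbol's code off the tree from the root (left child = 0, right child = 1).

Codes:
  B: 11 (length 2)
  J: 100 (length 3)
  C: 0 (length 1)
  D: 101 (length 3)
Average code length: 146/78 = 1.8718 bits/symbol


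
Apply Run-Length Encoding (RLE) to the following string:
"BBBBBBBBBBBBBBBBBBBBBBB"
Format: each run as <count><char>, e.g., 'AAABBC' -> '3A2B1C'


Scanning runs left to right:
  i=0: run of 'B' x 23 -> '23B'

RLE = 23B


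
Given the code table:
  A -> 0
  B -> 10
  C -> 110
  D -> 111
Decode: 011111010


Decoding:
0 -> A
111 -> D
110 -> C
10 -> B


Result: ADCB


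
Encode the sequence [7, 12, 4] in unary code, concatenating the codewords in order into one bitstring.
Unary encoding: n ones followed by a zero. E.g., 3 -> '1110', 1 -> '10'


Encode each number as n ones followed by a terminating 0:
  7 -> 11111110 (8 bits)
  12 -> 1111111111110 (13 bits)
  4 -> 11110 (5 bits)
Total length = 8 + 13 + 5 = 26 bits.

Unary([7, 12, 4]) = 11111110111111111111011110 (26 bits)


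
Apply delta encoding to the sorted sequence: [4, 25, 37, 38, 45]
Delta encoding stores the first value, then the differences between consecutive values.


First value: 4
Deltas:
  25 - 4 = 21
  37 - 25 = 12
  38 - 37 = 1
  45 - 38 = 7


Delta encoded: [4, 21, 12, 1, 7]


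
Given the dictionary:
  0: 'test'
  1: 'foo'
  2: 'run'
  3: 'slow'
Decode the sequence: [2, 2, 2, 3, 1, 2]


Look up each index in the dictionary:
  2 -> 'run'
  2 -> 'run'
  2 -> 'run'
  3 -> 'slow'
  1 -> 'foo'
  2 -> 'run'

Decoded: "run run run slow foo run"


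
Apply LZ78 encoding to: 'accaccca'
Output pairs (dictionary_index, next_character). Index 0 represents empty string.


LZ78 encoding steps:
Dictionary: {0: ''}
Step 1: w='' (idx 0), next='a' -> output (0, 'a'), add 'a' as idx 1
Step 2: w='' (idx 0), next='c' -> output (0, 'c'), add 'c' as idx 2
Step 3: w='c' (idx 2), next='a' -> output (2, 'a'), add 'ca' as idx 3
Step 4: w='c' (idx 2), next='c' -> output (2, 'c'), add 'cc' as idx 4
Step 5: w='ca' (idx 3), end of input -> output (3, '')


Encoded: [(0, 'a'), (0, 'c'), (2, 'a'), (2, 'c'), (3, '')]


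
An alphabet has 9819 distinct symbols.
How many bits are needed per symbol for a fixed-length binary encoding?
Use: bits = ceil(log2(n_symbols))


log2(9819) = 13.2614
Bracket: 2^13 = 8192 < 9819 <= 2^14 = 16384
So ceil(log2(9819)) = 14

bits = ceil(log2(9819)) = ceil(13.2614) = 14 bits


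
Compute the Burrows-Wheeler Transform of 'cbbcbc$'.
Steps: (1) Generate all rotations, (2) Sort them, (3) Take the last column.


Rotations (sorted):
  0: $cbbcbc -> last char: c
  1: bbcbc$c -> last char: c
  2: bc$cbbc -> last char: c
  3: bcbc$cb -> last char: b
  4: c$cbbcb -> last char: b
  5: cbbcbc$ -> last char: $
  6: cbc$cbb -> last char: b


BWT = cccbb$b


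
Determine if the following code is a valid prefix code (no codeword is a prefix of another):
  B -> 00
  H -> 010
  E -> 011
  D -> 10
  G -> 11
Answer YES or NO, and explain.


Checking each pair (does one codeword prefix another?):
  B='00' vs H='010': no prefix
  B='00' vs E='011': no prefix
  B='00' vs D='10': no prefix
  B='00' vs G='11': no prefix
  H='010' vs B='00': no prefix
  H='010' vs E='011': no prefix
  H='010' vs D='10': no prefix
  H='010' vs G='11': no prefix
  E='011' vs B='00': no prefix
  E='011' vs H='010': no prefix
  E='011' vs D='10': no prefix
  E='011' vs G='11': no prefix
  D='10' vs B='00': no prefix
  D='10' vs H='010': no prefix
  D='10' vs E='011': no prefix
  D='10' vs G='11': no prefix
  G='11' vs B='00': no prefix
  G='11' vs H='010': no prefix
  G='11' vs E='011': no prefix
  G='11' vs D='10': no prefix
No violation found over all pairs.

YES -- this is a valid prefix code. No codeword is a prefix of any other codeword.


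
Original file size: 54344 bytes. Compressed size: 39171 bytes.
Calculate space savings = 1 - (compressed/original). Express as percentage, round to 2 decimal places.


ratio = compressed/original = 39171/54344 = 0.720797
savings = 1 - ratio = 1 - 0.720797 = 0.279203
as a percentage: 0.279203 * 100 = 27.92%

Space savings = 1 - 39171/54344 = 27.92%


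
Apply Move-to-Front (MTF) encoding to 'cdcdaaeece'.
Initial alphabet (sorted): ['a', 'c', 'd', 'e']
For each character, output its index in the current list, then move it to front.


MTF encoding:
'c': index 1 in ['a', 'c', 'd', 'e'] -> ['c', 'a', 'd', 'e']
'd': index 2 in ['c', 'a', 'd', 'e'] -> ['d', 'c', 'a', 'e']
'c': index 1 in ['d', 'c', 'a', 'e'] -> ['c', 'd', 'a', 'e']
'd': index 1 in ['c', 'd', 'a', 'e'] -> ['d', 'c', 'a', 'e']
'a': index 2 in ['d', 'c', 'a', 'e'] -> ['a', 'd', 'c', 'e']
'a': index 0 in ['a', 'd', 'c', 'e'] -> ['a', 'd', 'c', 'e']
'e': index 3 in ['a', 'd', 'c', 'e'] -> ['e', 'a', 'd', 'c']
'e': index 0 in ['e', 'a', 'd', 'c'] -> ['e', 'a', 'd', 'c']
'c': index 3 in ['e', 'a', 'd', 'c'] -> ['c', 'e', 'a', 'd']
'e': index 1 in ['c', 'e', 'a', 'd'] -> ['e', 'c', 'a', 'd']


Output: [1, 2, 1, 1, 2, 0, 3, 0, 3, 1]


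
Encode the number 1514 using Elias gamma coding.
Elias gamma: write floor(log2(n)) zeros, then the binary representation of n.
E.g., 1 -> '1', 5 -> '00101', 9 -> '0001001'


num_bits = floor(log2(1514)) + 1 = 11
leading_zeros = num_bits - 1 = 10
binary(1514) = 10111101010

Elias gamma(1514) = '0000000000' + '10111101010' = 000000000010111101010 (21 bits)


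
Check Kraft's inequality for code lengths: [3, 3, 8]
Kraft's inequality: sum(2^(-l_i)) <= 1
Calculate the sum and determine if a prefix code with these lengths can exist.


Sum = 2^(-3) + 2^(-3) + 2^(-8)
    = 0.125 + 0.125 + 0.00390625
    = 65/256 = 0.25390625
Since 0.25390625 <= 1, Kraft's inequality IS satisfied.
A prefix code with these lengths CAN exist.

Kraft sum = 0.25390625. Satisfied.


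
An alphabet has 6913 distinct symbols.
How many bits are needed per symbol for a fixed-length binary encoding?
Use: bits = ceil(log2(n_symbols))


log2(6913) = 12.7551
Bracket: 2^12 = 4096 < 6913 <= 2^13 = 8192
So ceil(log2(6913)) = 13

bits = ceil(log2(6913)) = ceil(12.7551) = 13 bits


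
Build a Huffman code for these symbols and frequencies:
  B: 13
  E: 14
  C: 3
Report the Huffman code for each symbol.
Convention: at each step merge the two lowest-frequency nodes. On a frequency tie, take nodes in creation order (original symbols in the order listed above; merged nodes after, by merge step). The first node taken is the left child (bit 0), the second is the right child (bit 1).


Huffman tree construction:
Step 1: Merge C(3) + B(13) = 16
Step 2: Merge E(14) + (C+B)(16) = 30
Read each symbol's code off the tree from the root (left child = 0, right child = 1).

Codes:
  B: 11 (length 2)
  E: 0 (length 1)
  C: 10 (length 2)
Average code length: 46/30 = 1.5333 bits/symbol


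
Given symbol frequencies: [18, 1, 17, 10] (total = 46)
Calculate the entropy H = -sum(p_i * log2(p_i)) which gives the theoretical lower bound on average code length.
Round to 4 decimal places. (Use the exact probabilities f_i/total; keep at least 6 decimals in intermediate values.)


Per-symbol terms -p_i * log2(p_i) with p_i = f_i/46:
  p = 18/46 = 0.391304: log2(p) = -1.353637, -p*log2(p) = 0.529684
  p = 1/46 = 0.021739: log2(p) = -5.523562, -p*log2(p) = 0.120077
  p = 17/46 = 0.369565: log2(p) = -1.436099, -p*log2(p) = 0.530732
  p = 10/46 = 0.217391: log2(p) = -2.201634, -p*log2(p) = 0.478616
H = 0.529684 + 0.120077 + 0.530732 + 0.478616 = 1.659109

H = 1.6591 bits/symbol


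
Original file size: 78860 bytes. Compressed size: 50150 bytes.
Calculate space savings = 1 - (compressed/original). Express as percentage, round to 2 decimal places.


ratio = compressed/original = 50150/78860 = 0.635937
savings = 1 - ratio = 1 - 0.635937 = 0.364063
as a percentage: 0.364063 * 100 = 36.41%

Space savings = 1 - 50150/78860 = 36.41%


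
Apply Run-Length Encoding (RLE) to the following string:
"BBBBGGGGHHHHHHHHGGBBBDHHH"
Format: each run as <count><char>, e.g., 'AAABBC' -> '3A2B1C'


Scanning runs left to right:
  i=0: run of 'B' x 4 -> '4B'
  i=4: run of 'G' x 4 -> '4G'
  i=8: run of 'H' x 8 -> '8H'
  i=16: run of 'G' x 2 -> '2G'
  i=18: run of 'B' x 3 -> '3B'
  i=21: run of 'D' x 1 -> '1D'
  i=22: run of 'H' x 3 -> '3H'

RLE = 4B4G8H2G3B1D3H


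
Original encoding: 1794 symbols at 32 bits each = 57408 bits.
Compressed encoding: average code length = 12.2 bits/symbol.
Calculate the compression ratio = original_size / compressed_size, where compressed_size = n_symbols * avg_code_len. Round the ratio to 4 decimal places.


original_size = n_symbols * orig_bits = 1794 * 32 = 57408 bits
compressed_size = n_symbols * avg_code_len = 1794 * 12.2 = 21886.8 bits
ratio = original_size / compressed_size = 57408 / 21886.8 = 2.623

Compression ratio = 2.623


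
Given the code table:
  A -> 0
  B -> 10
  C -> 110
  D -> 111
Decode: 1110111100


Decoding:
111 -> D
0 -> A
111 -> D
10 -> B
0 -> A


Result: DADBA


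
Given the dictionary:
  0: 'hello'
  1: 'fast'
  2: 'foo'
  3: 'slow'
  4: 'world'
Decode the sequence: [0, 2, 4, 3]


Look up each index in the dictionary:
  0 -> 'hello'
  2 -> 'foo'
  4 -> 'world'
  3 -> 'slow'

Decoded: "hello foo world slow"


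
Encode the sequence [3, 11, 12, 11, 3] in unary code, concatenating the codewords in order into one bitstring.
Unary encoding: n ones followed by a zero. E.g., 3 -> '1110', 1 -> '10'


Encode each number as n ones followed by a terminating 0:
  3 -> 1110 (4 bits)
  11 -> 111111111110 (12 bits)
  12 -> 1111111111110 (13 bits)
  11 -> 111111111110 (12 bits)
  3 -> 1110 (4 bits)
Total length = 4 + 12 + 13 + 12 + 4 = 45 bits.

Unary([3, 11, 12, 11, 3]) = 111011111111111011111111111101111111111101110 (45 bits)


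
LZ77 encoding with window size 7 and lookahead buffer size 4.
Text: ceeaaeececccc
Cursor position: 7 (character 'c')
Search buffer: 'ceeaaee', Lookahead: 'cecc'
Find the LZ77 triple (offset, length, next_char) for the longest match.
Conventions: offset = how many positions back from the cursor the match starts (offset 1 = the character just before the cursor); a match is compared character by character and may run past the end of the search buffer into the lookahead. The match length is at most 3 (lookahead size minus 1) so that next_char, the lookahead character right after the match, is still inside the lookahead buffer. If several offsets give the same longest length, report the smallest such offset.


Try each offset into the search buffer:
  offset=1 (pos 6, char 'e'): match length 0
  offset=2 (pos 5, char 'e'): match length 0
  offset=3 (pos 4, char 'a'): match length 0
  offset=4 (pos 3, char 'a'): match length 0
  offset=5 (pos 2, char 'e'): match length 0
  offset=6 (pos 1, char 'e'): match length 0
  offset=7 (pos 0, char 'c'): match length 2
Longest match has length 2 at offset 7.
next_char = character at position 7 + 2 = 9 -> 'c'

Best match: offset=7, length=2 (matching 'ce' starting at position 0)
LZ77 triple: (7, 2, 'c')


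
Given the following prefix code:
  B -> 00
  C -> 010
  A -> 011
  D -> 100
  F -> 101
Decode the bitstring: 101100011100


Decoding step by step:
Bits 101 -> F
Bits 100 -> D
Bits 011 -> A
Bits 100 -> D


Decoded message: FDAD


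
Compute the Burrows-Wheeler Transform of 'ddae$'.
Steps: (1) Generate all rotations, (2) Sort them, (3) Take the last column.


Rotations (sorted):
  0: $ddae -> last char: e
  1: ae$dd -> last char: d
  2: dae$d -> last char: d
  3: ddae$ -> last char: $
  4: e$dda -> last char: a


BWT = edd$a


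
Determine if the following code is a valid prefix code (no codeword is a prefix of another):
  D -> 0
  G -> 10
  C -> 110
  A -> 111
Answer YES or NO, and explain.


Checking each pair (does one codeword prefix another?):
  D='0' vs G='10': no prefix
  D='0' vs C='110': no prefix
  D='0' vs A='111': no prefix
  G='10' vs D='0': no prefix
  G='10' vs C='110': no prefix
  G='10' vs A='111': no prefix
  C='110' vs D='0': no prefix
  C='110' vs G='10': no prefix
  C='110' vs A='111': no prefix
  A='111' vs D='0': no prefix
  A='111' vs G='10': no prefix
  A='111' vs C='110': no prefix
No violation found over all pairs.

YES -- this is a valid prefix code. No codeword is a prefix of any other codeword.


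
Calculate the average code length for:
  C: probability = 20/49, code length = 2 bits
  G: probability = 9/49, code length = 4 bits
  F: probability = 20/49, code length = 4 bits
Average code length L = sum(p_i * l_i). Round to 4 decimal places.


Weighted contributions p_i * l_i:
  C: (20/49) * 2 = 40/49
  G: (9/49) * 4 = 36/49
  F: (20/49) * 4 = 80/49
Sum = (40 + 36 + 80)/49 = 156/49

L = 156/49 = 3.1837 bits/symbol


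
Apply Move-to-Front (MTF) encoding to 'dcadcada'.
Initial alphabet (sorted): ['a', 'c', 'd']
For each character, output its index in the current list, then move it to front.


MTF encoding:
'd': index 2 in ['a', 'c', 'd'] -> ['d', 'a', 'c']
'c': index 2 in ['d', 'a', 'c'] -> ['c', 'd', 'a']
'a': index 2 in ['c', 'd', 'a'] -> ['a', 'c', 'd']
'd': index 2 in ['a', 'c', 'd'] -> ['d', 'a', 'c']
'c': index 2 in ['d', 'a', 'c'] -> ['c', 'd', 'a']
'a': index 2 in ['c', 'd', 'a'] -> ['a', 'c', 'd']
'd': index 2 in ['a', 'c', 'd'] -> ['d', 'a', 'c']
'a': index 1 in ['d', 'a', 'c'] -> ['a', 'd', 'c']


Output: [2, 2, 2, 2, 2, 2, 2, 1]


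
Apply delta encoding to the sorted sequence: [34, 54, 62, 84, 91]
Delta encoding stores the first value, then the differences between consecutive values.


First value: 34
Deltas:
  54 - 34 = 20
  62 - 54 = 8
  84 - 62 = 22
  91 - 84 = 7


Delta encoded: [34, 20, 8, 22, 7]


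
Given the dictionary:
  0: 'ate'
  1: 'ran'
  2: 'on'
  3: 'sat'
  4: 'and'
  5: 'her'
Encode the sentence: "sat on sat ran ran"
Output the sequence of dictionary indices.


Look up each word in the dictionary:
  'sat' -> 3
  'on' -> 2
  'sat' -> 3
  'ran' -> 1
  'ran' -> 1

Encoded: [3, 2, 3, 1, 1]


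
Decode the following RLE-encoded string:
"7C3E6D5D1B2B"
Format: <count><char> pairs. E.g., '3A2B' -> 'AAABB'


Expanding each <count><char> pair:
  7C -> 'CCCCCCC'
  3E -> 'EEE'
  6D -> 'DDDDDD'
  5D -> 'DDDDD'
  1B -> 'B'
  2B -> 'BB'

Decoded = CCCCCCCEEEDDDDDDDDDDDBBB


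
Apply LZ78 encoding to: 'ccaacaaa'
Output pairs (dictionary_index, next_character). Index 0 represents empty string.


LZ78 encoding steps:
Dictionary: {0: ''}
Step 1: w='' (idx 0), next='c' -> output (0, 'c'), add 'c' as idx 1
Step 2: w='c' (idx 1), next='a' -> output (1, 'a'), add 'ca' as idx 2
Step 3: w='' (idx 0), next='a' -> output (0, 'a'), add 'a' as idx 3
Step 4: w='ca' (idx 2), next='a' -> output (2, 'a'), add 'caa' as idx 4
Step 5: w='a' (idx 3), end of input -> output (3, '')


Encoded: [(0, 'c'), (1, 'a'), (0, 'a'), (2, 'a'), (3, '')]


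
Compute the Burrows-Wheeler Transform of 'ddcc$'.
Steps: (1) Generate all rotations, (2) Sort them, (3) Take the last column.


Rotations (sorted):
  0: $ddcc -> last char: c
  1: c$ddc -> last char: c
  2: cc$dd -> last char: d
  3: dcc$d -> last char: d
  4: ddcc$ -> last char: $


BWT = ccdd$


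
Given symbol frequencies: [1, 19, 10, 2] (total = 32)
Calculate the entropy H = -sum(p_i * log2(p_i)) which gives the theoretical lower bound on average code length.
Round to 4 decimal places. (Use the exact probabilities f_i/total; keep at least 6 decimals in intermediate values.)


Per-symbol terms -p_i * log2(p_i) with p_i = f_i/32:
  p = 1/32 = 0.031250: log2(p) = -5.000000, -p*log2(p) = 0.156250
  p = 19/32 = 0.593750: log2(p) = -0.752072, -p*log2(p) = 0.446543
  p = 10/32 = 0.312500: log2(p) = -1.678072, -p*log2(p) = 0.524397
  p = 2/32 = 0.062500: log2(p) = -4.000000, -p*log2(p) = 0.250000
H = 0.156250 + 0.446543 + 0.524397 + 0.250000 = 1.377190

H = 1.3772 bits/symbol


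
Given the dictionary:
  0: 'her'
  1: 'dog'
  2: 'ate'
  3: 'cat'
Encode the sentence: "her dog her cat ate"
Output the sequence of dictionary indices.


Look up each word in the dictionary:
  'her' -> 0
  'dog' -> 1
  'her' -> 0
  'cat' -> 3
  'ate' -> 2

Encoded: [0, 1, 0, 3, 2]


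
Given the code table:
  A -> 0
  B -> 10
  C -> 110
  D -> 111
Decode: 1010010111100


Decoding:
10 -> B
10 -> B
0 -> A
10 -> B
111 -> D
10 -> B
0 -> A


Result: BBABDBA


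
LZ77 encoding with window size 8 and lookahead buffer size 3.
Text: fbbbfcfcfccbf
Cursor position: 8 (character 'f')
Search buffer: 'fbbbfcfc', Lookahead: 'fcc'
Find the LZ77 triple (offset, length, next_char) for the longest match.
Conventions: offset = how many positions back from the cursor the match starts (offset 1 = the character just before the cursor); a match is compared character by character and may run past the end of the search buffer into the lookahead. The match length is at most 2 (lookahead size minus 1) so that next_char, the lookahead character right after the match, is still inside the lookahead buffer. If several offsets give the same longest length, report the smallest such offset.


Try each offset into the search buffer:
  offset=1 (pos 7, char 'c'): match length 0
  offset=2 (pos 6, char 'f'): match length 2
  offset=3 (pos 5, char 'c'): match length 0
  offset=4 (pos 4, char 'f'): match length 2
  offset=5 (pos 3, char 'b'): match length 0
  offset=6 (pos 2, char 'b'): match length 0
  offset=7 (pos 1, char 'b'): match length 0
  offset=8 (pos 0, char 'f'): match length 1
Longest match has length 2, found at offsets 2, 4; take the smallest, offset 2.
next_char = character at position 8 + 2 = 10 -> 'c'

Best match: offset=2, length=2 (matching 'fc' starting at position 6)
LZ77 triple: (2, 2, 'c')


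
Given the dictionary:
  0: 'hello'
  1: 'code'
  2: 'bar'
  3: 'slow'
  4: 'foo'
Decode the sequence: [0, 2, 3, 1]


Look up each index in the dictionary:
  0 -> 'hello'
  2 -> 'bar'
  3 -> 'slow'
  1 -> 'code'

Decoded: "hello bar slow code"


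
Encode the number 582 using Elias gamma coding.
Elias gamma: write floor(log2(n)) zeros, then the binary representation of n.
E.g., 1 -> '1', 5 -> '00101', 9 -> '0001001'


num_bits = floor(log2(582)) + 1 = 10
leading_zeros = num_bits - 1 = 9
binary(582) = 1001000110

Elias gamma(582) = '000000000' + '1001000110' = 0000000001001000110 (19 bits)


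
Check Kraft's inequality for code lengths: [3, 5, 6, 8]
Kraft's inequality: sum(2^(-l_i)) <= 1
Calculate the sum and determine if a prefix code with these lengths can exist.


Sum = 2^(-3) + 2^(-5) + 2^(-6) + 2^(-8)
    = 0.125 + 0.03125 + 0.015625 + 0.00390625
    = 45/256 = 0.17578125
Since 0.17578125 <= 1, Kraft's inequality IS satisfied.
A prefix code with these lengths CAN exist.

Kraft sum = 0.17578125. Satisfied.


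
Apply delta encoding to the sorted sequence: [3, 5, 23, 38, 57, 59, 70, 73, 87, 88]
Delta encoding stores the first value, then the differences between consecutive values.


First value: 3
Deltas:
  5 - 3 = 2
  23 - 5 = 18
  38 - 23 = 15
  57 - 38 = 19
  59 - 57 = 2
  70 - 59 = 11
  73 - 70 = 3
  87 - 73 = 14
  88 - 87 = 1


Delta encoded: [3, 2, 18, 15, 19, 2, 11, 3, 14, 1]


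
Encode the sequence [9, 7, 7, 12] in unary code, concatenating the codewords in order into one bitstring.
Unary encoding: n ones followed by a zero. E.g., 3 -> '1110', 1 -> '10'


Encode each number as n ones followed by a terminating 0:
  9 -> 1111111110 (10 bits)
  7 -> 11111110 (8 bits)
  7 -> 11111110 (8 bits)
  12 -> 1111111111110 (13 bits)
Total length = 10 + 8 + 8 + 13 = 39 bits.

Unary([9, 7, 7, 12]) = 111111111011111110111111101111111111110 (39 bits)


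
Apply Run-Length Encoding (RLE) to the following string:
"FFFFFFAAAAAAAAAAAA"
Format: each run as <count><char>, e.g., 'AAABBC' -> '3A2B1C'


Scanning runs left to right:
  i=0: run of 'F' x 6 -> '6F'
  i=6: run of 'A' x 12 -> '12A'

RLE = 6F12A


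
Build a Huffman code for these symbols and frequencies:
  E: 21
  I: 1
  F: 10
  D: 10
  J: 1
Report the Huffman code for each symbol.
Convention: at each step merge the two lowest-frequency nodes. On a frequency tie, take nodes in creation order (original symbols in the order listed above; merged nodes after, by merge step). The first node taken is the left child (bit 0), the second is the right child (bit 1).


Huffman tree construction:
Step 1: Merge I(1) + J(1) = 2
Step 2: Merge (I+J)(2) + F(10) = 12
Step 3: Merge D(10) + ((I+J)+F)(12) = 22
Step 4: Merge E(21) + (D+((I+J)+F))(22) = 43
Read each symbol's code off the tree from the root (left child = 0, right child = 1).

Codes:
  E: 0 (length 1)
  I: 1100 (length 4)
  F: 111 (length 3)
  D: 10 (length 2)
  J: 1101 (length 4)
Average code length: 79/43 = 1.8372 bits/symbol


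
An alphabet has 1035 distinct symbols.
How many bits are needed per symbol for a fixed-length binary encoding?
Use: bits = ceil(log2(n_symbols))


log2(1035) = 10.0154
Bracket: 2^10 = 1024 < 1035 <= 2^11 = 2048
So ceil(log2(1035)) = 11

bits = ceil(log2(1035)) = ceil(10.0154) = 11 bits


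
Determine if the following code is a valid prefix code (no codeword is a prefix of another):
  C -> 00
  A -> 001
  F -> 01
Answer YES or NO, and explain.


Checking each pair (does one codeword prefix another?):
  C='00' vs A='001': prefix -- VIOLATION

NO -- this is NOT a valid prefix code. C (00) is a prefix of A (001).


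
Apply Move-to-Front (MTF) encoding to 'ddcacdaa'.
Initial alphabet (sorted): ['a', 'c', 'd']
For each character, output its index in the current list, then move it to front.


MTF encoding:
'd': index 2 in ['a', 'c', 'd'] -> ['d', 'a', 'c']
'd': index 0 in ['d', 'a', 'c'] -> ['d', 'a', 'c']
'c': index 2 in ['d', 'a', 'c'] -> ['c', 'd', 'a']
'a': index 2 in ['c', 'd', 'a'] -> ['a', 'c', 'd']
'c': index 1 in ['a', 'c', 'd'] -> ['c', 'a', 'd']
'd': index 2 in ['c', 'a', 'd'] -> ['d', 'c', 'a']
'a': index 2 in ['d', 'c', 'a'] -> ['a', 'd', 'c']
'a': index 0 in ['a', 'd', 'c'] -> ['a', 'd', 'c']


Output: [2, 0, 2, 2, 1, 2, 2, 0]


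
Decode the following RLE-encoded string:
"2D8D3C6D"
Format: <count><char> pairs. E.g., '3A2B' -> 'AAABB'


Expanding each <count><char> pair:
  2D -> 'DD'
  8D -> 'DDDDDDDD'
  3C -> 'CCC'
  6D -> 'DDDDDD'

Decoded = DDDDDDDDDDCCCDDDDDD


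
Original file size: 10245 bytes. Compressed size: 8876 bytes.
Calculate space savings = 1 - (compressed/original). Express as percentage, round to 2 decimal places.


ratio = compressed/original = 8876/10245 = 0.866374
savings = 1 - ratio = 1 - 0.866374 = 0.133626
as a percentage: 0.133626 * 100 = 13.36%

Space savings = 1 - 8876/10245 = 13.36%


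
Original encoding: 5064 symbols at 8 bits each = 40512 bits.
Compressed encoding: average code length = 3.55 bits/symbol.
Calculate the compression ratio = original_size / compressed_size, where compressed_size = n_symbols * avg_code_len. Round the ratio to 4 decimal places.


original_size = n_symbols * orig_bits = 5064 * 8 = 40512 bits
compressed_size = n_symbols * avg_code_len = 5064 * 3.55 = 17977.2 bits
ratio = original_size / compressed_size = 40512 / 17977.2 = 2.2535

Compression ratio = 2.2535


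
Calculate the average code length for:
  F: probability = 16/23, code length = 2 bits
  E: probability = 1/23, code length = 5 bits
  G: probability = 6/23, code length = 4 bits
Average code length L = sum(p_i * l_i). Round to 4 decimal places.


Weighted contributions p_i * l_i:
  F: (16/23) * 2 = 32/23
  E: (1/23) * 5 = 5/23
  G: (6/23) * 4 = 24/23
Sum = (32 + 5 + 24)/23 = 61/23

L = 61/23 = 2.6522 bits/symbol


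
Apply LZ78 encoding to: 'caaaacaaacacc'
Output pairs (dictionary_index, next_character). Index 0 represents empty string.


LZ78 encoding steps:
Dictionary: {0: ''}
Step 1: w='' (idx 0), next='c' -> output (0, 'c'), add 'c' as idx 1
Step 2: w='' (idx 0), next='a' -> output (0, 'a'), add 'a' as idx 2
Step 3: w='a' (idx 2), next='a' -> output (2, 'a'), add 'aa' as idx 3
Step 4: w='a' (idx 2), next='c' -> output (2, 'c'), add 'ac' as idx 4
Step 5: w='aa' (idx 3), next='a' -> output (3, 'a'), add 'aaa' as idx 5
Step 6: w='c' (idx 1), next='a' -> output (1, 'a'), add 'ca' as idx 6
Step 7: w='c' (idx 1), next='c' -> output (1, 'c'), add 'cc' as idx 7


Encoded: [(0, 'c'), (0, 'a'), (2, 'a'), (2, 'c'), (3, 'a'), (1, 'a'), (1, 'c')]
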